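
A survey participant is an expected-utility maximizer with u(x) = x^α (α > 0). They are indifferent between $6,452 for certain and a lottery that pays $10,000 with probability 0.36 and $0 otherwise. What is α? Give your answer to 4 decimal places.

EU(lottery) = 0.36·10000^α + 0.64·0 = 0.36·10000^α.
Equating: 6452^α = 0.36·10000^α, i.e. 0.6452^α = 0.36.
α = ln(0.36) / ln(6452/10000) = -1.0216512/-0.4381949 ≈ 2.3315.

α ≈ 2.3315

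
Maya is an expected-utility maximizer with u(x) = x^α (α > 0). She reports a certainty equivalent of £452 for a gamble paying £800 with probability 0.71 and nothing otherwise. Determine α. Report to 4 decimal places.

α ≈ 0.5999

Since u(0) = 0, the lottery's EU is 0.71·800^α.
Setting u(452) equal to that: 452^α = 0.71·800^α ⇒ (452/800)^α = 0.71.
α = ln(0.71) / ln(452/800) = -0.3424903/-0.5709295 ≈ 0.5999.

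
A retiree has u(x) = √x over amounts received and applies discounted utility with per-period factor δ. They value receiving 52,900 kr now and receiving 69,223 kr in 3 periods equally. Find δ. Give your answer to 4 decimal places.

δ ≈ 0.9562

Equating discounted utilities: u(52900) = δ^3·u(69223) ⇒ δ^3 = u(52900)/u(69223).
With u(x) = √x: δ^3 = √52900/√69223 = √(52900/69223) = 0.87418.
Hence δ = (0.87418)^(1/3) = 0.956168.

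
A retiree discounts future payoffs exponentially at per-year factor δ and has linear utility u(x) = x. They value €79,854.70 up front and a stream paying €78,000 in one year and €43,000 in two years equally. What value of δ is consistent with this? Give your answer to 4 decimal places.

Present value of the stream is 78000·δ + 43000·δ². Indifference gives 78000δ + 43000δ² = 79854.70.
So 43000δ² + 78000δ − 79854.70 = 0.
δ = (−78000 + √(78000² + 4·43000·79854.70)) / (2·43000) = (−78000 + √19819008400.00) / 86000 ≈ 0.7300.

δ ≈ 0.7300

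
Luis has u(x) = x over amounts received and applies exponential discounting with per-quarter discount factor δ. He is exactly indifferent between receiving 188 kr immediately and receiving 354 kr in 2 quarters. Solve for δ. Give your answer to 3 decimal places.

Equating discounted utilities: u(188) = δ^2·u(354) ⇒ δ^2 = u(188)/u(354).
With u(x) = x: δ^2 = 188/354 = 0.53107.
Taking the square root: δ = 0.53107^(1/2) ≈ 0.729.

δ ≈ 0.729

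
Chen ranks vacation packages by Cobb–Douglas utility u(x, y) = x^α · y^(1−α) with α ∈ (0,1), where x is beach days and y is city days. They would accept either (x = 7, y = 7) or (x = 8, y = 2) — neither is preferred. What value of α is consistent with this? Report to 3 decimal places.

Indifference: 7^α · 7^(1−α) = 8^α · 2^(1−α).
Taking logs: α·ln 7 + (1−α)·ln 7 = α·ln 8 + (1−α)·ln 2, i.e. α·-0.133531 = (1−α)·-1.252763.
With A = -0.133531 and B = -1.252763: α·A = (1−α)·B, so α = B/(A+B) = -1.252763/-1.386294 ≈ 0.904.

α ≈ 0.904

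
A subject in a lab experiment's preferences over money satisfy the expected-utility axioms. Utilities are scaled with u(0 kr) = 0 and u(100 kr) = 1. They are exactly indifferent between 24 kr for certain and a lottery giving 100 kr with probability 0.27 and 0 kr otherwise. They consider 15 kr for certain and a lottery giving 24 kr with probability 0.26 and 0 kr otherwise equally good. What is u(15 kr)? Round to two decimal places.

From the first indifference, u(24 kr) = 0.27·u(100 kr) + 0.73·u(0 kr) = 0.27·1 + 0.73·0 = 0.27.
The second indifference gives u(15 kr) = 0.26·u(24 kr) + 0.74·u(0 kr) = 0.26·0.27 + 0.74·0.00 = 0.0702.

0.07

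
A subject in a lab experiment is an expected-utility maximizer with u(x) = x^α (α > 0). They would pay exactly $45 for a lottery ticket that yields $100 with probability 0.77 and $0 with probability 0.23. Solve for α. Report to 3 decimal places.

α ≈ 0.327

EU(lottery) = 0.77·100^α + 0.23·0 = 0.77·100^α.
Setting u(45) equal to that: 45^α = 0.77·100^α ⇒ (45/100)^α = 0.77.
Take logs: α = ln 0.77 / ln(45/100) ≈ 0.32732.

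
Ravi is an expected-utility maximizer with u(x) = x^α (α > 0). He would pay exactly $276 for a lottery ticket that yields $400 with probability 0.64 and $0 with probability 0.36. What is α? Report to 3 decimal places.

α ≈ 1.203

The lottery's expected utility is 0.64·u(400) + 0.36·u(0) = 0.64·400^α (since u(0) = 0 for α > 0).
Equating: 276^α = 0.64·400^α, i.e. 0.6900^α = 0.64.
Take logs: α = ln 0.64 / ln(276/400) ≈ 1.20272.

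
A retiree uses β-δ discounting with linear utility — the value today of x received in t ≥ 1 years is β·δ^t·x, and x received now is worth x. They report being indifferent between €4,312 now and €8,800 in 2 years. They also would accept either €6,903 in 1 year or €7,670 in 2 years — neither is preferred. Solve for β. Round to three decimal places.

β ≈ 0.605

The second indifference involves only future payoffs, so β cancels: β·δ^1·6903 = β·δ^2·7670, giving δ = 6903/7670 = 0.90000.
The first indifference: 4312 = β·δ^2·8800, so β = 4312/(δ^2·8800) = 4312/(0.81000·8800) ≈ 0.605.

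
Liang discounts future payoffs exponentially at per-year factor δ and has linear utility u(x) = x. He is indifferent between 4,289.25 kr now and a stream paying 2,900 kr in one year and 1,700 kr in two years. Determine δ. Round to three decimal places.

δ ≈ 0.950

Equating present values: 4289.25 = 2900δ + 1700δ².
Rearranged: 1700δ² + 2900δ − 4289.25 = 0.
The positive root is δ = [−2900 + √(2900² + 4·1700·4289.25)] / (2·1700) = (−2900 + 6130.000)/3400 ≈ 0.950.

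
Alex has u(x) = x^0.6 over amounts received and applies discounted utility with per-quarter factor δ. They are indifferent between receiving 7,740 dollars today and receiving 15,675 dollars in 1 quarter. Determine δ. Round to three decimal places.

The payoff in 1 quarter is discounted by δ, so u(7740) = δ·u(15675) and δ = u(7740)/u(15675).
Since u(x) = x^0.6, δ = (7740/15675)^0.6 = 0.49378^0.6 = 0.65482.

δ ≈ 0.655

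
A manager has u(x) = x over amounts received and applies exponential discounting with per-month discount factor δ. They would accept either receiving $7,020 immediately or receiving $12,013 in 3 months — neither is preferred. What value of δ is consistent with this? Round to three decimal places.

δ ≈ 0.836

The payoff in 3 months is discounted by δ^3, so u(7020) = δ^3·u(12013) and δ^3 = u(7020)/u(12013).
With u(x) = x: δ^3 = 7020/12013 = 0.58437.
Taking the cube root: δ = 0.58437^(1/3) ≈ 0.836.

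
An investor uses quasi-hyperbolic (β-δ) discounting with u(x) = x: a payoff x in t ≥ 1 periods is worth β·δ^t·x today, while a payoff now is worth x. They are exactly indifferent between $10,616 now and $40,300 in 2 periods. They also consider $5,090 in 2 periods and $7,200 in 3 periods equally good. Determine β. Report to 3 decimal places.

The second indifference involves only future payoffs, so β cancels: β·δ^2·5090 = β·δ^3·7200, giving δ = 5090/7200 = 0.70694.
Now use the now-vs-future pair: 10616 = β·δ^2·40300 gives β = 10616/(0.49977·40300) ≈ 0.527.

β ≈ 0.527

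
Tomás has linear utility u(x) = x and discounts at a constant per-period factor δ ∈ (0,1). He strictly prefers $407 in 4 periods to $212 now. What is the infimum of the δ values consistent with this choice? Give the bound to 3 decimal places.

δ > 0.850

Under u(x) = x this choice says 212 < δ^4·407.
So δ^4 > 212/407 = 0.52088; taking the 4th root of both positive sides preserves the inequality.
δ > 0.52088^(1/4) = 0.850.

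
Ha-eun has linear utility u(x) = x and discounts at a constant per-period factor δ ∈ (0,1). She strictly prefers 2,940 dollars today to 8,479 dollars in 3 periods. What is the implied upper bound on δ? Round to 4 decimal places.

Under u(x) = x this choice says 2940 > δ^3·8479.
Hence δ^3 < 2940/8479 = 0.34674, and x ↦ x^(1/3) is increasing on (0,∞).
δ < (2940/8479)^(1/3) ≈ 0.7025.

δ < 0.7025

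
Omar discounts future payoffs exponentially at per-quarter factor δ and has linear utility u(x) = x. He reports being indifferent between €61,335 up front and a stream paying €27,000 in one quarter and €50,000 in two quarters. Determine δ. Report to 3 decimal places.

δ ≈ 0.870

The stream is worth 27000δ + 50000δ² today, so 27000δ + 50000δ² = 61335.
That is, 50000δ² + 27000δ − 61335 = 0, a quadratic in δ.
δ = (−27000 + √(27000² + 4·50000·61335)) / (2·50000) = (−27000 + √12996000000.00) / 100000 ≈ 0.870.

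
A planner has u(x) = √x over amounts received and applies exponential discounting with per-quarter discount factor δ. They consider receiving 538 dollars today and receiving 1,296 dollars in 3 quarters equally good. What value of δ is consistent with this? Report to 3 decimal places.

Equating discounted utilities: u(538) = δ^3·u(1296) ⇒ δ^3 = u(538)/u(1296).
With u(x) = √x: δ^3 = √538/√1296 = √(538/1296) = 0.64430.
Hence δ = (0.64430)^(1/3) = 0.86370.

δ ≈ 0.864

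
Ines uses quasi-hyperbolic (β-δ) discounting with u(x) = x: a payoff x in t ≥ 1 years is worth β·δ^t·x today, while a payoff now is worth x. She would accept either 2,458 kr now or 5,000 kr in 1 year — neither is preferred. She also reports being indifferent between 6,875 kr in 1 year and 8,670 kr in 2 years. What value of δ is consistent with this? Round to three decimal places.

δ ≈ 0.793

The second indifference involves only future payoffs, so β cancels: β·δ^1·6875 = β·δ^2·8670, giving δ = 6875/8670 = 0.79296.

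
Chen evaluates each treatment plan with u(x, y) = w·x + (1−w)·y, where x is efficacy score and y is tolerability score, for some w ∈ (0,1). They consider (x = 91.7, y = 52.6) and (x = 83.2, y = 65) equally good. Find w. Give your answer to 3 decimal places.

Indifference: w·91.7 + (1−w)·52.6 = w·83.2 + (1−w)·65.
w·(91.7−83.2) = (1−w)·(65−52.6), i.e. w·8.5 = (1−w)·12.4.
So w/(1−w) = 12.4/8.5 = 1.4588, giving w = 12.4/(8.5+12.4) = 0.593.

w = 0.593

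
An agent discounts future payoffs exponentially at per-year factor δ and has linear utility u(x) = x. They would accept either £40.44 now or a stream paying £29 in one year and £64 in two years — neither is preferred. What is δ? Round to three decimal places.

The stream is worth 29δ + 64δ² today, so 29δ + 64δ² = 40.44.
So 64δ² + 29δ − 40.44 = 0.
The positive root is δ = [−29 + √(29² + 4·64·40.44)] / (2·64) = (−29 + 105.800)/128 ≈ 0.600.

δ ≈ 0.600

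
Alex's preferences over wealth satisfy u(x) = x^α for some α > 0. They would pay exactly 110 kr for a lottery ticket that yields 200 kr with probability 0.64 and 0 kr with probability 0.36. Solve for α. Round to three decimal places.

α ≈ 0.747

The lottery's expected utility is 0.64·u(200) + 0.36·u(0) = 0.64·200^α (since u(0) = 0 for α > 0).
Setting u(110) equal to that: 110^α = 0.64·200^α ⇒ (110/200)^α = 0.64.
Take logs: α = ln 0.64 / ln(110/200) ≈ 0.74650.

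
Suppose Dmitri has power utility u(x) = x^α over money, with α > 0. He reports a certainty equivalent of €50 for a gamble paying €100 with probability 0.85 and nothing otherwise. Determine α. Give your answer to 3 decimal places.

α ≈ 0.234

Since u(0) = 0, the lottery's EU is 0.85·100^α.
Setting u(50) equal to that: 50^α = 0.85·100^α ⇒ (50/100)^α = 0.85.
α = ln(0.85) / ln(50/100) = -0.162519/-0.693147 ≈ 0.234.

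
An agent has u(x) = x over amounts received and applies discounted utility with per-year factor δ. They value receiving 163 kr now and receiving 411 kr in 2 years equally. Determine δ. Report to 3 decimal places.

Equating discounted utilities: u(163) = δ^2·u(411) ⇒ δ^2 = u(163)/u(411).
With u(x) = x: δ^2 = 163/411 = 0.39659.
So δ = 0.39659^(1/2) ≈ 0.630.

δ ≈ 0.630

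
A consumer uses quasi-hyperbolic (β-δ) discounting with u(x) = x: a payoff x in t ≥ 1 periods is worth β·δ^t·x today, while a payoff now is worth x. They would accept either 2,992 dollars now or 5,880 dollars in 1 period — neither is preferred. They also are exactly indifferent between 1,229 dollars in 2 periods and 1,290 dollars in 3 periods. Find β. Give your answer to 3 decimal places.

β ≈ 0.534

The second indifference involves only future payoffs, so β cancels: β·δ^2·1229 = β·δ^3·1290, giving δ = 1229/1290 = 0.95271.
The first indifference: 2992 = β·δ·5880, so β = 2992/(δ·5880) = 2992/(0.95271·5880) ≈ 0.534.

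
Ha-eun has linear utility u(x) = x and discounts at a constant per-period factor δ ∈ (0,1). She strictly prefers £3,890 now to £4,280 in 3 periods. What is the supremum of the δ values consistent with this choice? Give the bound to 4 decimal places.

The preference means 3890 > δ^3·4280.
Dividing by 4280: δ^3 < 0.90888. Both sides are positive, so the cube root keeps the direction.
δ < 0.90888^(1/3) = 0.9687.

δ < 0.9687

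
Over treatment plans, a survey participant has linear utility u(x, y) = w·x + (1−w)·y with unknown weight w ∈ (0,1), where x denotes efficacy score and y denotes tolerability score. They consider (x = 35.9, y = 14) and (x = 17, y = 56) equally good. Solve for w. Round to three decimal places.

u(35.9,14) = u(17,56) means w·35.9 + (1−w)·14 = w·17 + (1−w)·56.
Rearranging, 18.9·w − 42·(1−w) = 0.
So w/(1−w) = 42/18.9 = 2.2222, giving w = 42/(18.9+42) = 0.690.

w = 0.690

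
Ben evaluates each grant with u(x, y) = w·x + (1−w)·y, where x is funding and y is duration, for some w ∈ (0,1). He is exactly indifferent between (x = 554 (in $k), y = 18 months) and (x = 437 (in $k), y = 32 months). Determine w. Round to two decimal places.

w = 0.11

Equating utilities: w·554 + (1−w)·18 = w·437 + (1−w)·32.
Collecting terms: w·117 = (1−w)·14.
So w/(1−w) = 14/117 = 0.1197, giving w = 14/(117+14) = 0.11.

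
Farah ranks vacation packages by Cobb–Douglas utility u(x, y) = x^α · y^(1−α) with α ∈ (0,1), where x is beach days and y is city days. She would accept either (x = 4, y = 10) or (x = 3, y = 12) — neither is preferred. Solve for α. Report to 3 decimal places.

The Cobb–Douglas utilities coincide, so 4^α·10^(1−α) = 3^α·12^(1−α).
(4/3)^α = (12/10)^(1−α); take logs: α·ln(4/3) = (1−α)·ln(12/10), i.e. α·0.287682 = (1−α)·0.182322.
Thus α·(0.470004) = 0.182322, so α = 0.182322/0.470004 ≈ 0.388.

α ≈ 0.388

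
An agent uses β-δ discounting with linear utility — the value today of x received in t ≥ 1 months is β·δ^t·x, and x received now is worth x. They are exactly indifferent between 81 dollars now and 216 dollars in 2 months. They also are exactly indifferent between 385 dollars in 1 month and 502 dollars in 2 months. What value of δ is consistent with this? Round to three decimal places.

δ ≈ 0.767

The second indifference involves only future payoffs, so β cancels: β·δ^1·385 = β·δ^2·502, giving δ = 385/502 = 0.76693.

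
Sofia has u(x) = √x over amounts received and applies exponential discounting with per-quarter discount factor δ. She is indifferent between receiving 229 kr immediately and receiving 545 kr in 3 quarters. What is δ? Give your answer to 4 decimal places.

δ ≈ 0.8654

Equating discounted utilities: u(229) = δ^3·u(545) ⇒ δ^3 = u(229)/u(545).
With u(x) = √x: δ^3 = √229/√545 = √(229/545) = 0.64822.
So δ = 0.64822^(1/3) ≈ 0.8654.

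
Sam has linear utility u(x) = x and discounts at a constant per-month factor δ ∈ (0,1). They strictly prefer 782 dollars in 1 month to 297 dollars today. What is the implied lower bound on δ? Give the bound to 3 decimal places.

δ > 0.380

Under u(x) = x this choice says 297 < δ·782.
So δ > 297/782 = 0.37980.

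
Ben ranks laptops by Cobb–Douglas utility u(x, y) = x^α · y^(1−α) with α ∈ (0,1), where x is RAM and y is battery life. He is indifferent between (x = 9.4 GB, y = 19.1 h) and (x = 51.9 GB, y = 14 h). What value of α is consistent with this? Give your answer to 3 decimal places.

The Cobb–Douglas utilities coincide, so 9.4^α·19.1^(1−α) = 51.9^α·14^(1−α).
(9.4/51.9)^α = (14/19.1)^(1−α); take logs: α·ln(9.4/51.9) = (1−α)·ln(14/19.1), i.e. α·-1.708609 = (1−α)·-0.310631.
With A = -1.708609 and B = -0.310631: α·A = (1−α)·B, so α = B/(A+B) = -0.310631/-2.019240 ≈ 0.154.

α ≈ 0.154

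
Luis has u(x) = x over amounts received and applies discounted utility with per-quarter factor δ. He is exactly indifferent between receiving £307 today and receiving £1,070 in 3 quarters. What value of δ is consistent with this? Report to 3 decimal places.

The payoff in 3 quarters is discounted by δ^3, so u(307) = δ^3·u(1070) and δ^3 = u(307)/u(1070).
With u(x) = x: δ^3 = 307/1070 = 0.28692.
Hence δ = (0.28692)^(1/3) = 0.65956.

δ ≈ 0.660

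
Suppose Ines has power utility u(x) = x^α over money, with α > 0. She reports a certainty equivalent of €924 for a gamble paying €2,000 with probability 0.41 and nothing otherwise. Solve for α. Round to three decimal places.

α ≈ 1.155

Since u(0) = 0, the lottery's EU is 0.41·2000^α.
Equating: 924^α = 0.41·2000^α, i.e. 0.4620^α = 0.41.
Taking logs: α·ln(924/2000) = ln(0.41), so α = -0.891598 / -0.772190 ≈ 1.155.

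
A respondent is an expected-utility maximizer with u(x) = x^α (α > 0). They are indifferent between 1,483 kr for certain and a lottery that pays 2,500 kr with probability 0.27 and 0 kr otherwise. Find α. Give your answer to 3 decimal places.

α ≈ 2.507

Since u(0) = 0, the lottery's EU is 0.27·2500^α.
Indifference: 1483^α = 0.27·2500^α, so (1483/2500)^α = 0.27.
α = ln(0.27) / ln(1483/2500) = -1.309333/-0.522224 ≈ 2.507.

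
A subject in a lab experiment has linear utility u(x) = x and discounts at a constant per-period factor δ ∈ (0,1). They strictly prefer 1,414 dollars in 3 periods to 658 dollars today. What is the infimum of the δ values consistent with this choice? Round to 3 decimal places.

δ > 0.775

Under u(x) = x this choice says 658 < δ^3·1414.
Dividing by 1414: δ^3 > 0.46535. Both sides are positive, so the cube root keeps the direction.
δ > 0.46535^(1/3) = 0.775.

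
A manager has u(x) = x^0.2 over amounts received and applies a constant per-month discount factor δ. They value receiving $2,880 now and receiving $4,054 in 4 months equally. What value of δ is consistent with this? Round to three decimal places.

Indifference means u(2880) = δ^4 · u(4054), so δ^4 = u(2880)/u(4054).
Since u(x) = x^0.2, δ^4 = (2880/4054)^0.2 = 0.71041^0.2 = 0.93390.
Hence δ = (0.93390)^(1/4) = 0.98305.

δ ≈ 0.983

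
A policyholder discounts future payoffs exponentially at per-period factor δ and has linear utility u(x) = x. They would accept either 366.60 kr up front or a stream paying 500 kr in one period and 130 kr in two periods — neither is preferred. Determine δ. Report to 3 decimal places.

The stream is worth 500δ + 130δ² today, so 500δ + 130δ² = 366.60.
That is, 130δ² + 500δ − 366.60 = 0, a quadratic in δ.
By the quadratic formula (taking the positive root), δ = (−500 + √440632.00) / 260 ≈ 0.630.

δ ≈ 0.630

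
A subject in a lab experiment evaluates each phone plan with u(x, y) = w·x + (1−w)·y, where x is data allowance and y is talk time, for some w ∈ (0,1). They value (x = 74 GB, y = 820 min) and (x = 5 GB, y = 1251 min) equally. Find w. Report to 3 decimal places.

u(74,820) = u(5,1251) means w·74 + (1−w)·820 = w·5 + (1−w)·1251.
Collecting terms: w·69 = (1−w)·431.
So w/(1−w) = 431/69 = 6.2464, giving w = 431/(69+431) = 0.862.

w = 0.862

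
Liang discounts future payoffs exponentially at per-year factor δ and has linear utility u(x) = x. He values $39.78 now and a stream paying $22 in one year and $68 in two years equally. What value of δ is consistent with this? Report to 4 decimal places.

The stream is worth 22δ + 68δ² today, so 22δ + 68δ² = 39.78.
So 68δ² + 22δ − 39.78 = 0.
δ = (−22 + √(22² + 4·68·39.78)) / (2·68) = (−22 + √11304.16) / 136 ≈ 0.6200.

δ ≈ 0.6200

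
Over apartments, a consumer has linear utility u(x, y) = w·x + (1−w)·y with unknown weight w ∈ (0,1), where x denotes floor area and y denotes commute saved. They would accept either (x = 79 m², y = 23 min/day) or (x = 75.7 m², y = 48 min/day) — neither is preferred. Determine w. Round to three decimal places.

w = 0.883

u(79,23) = u(75.7,48) means w·79 + (1−w)·23 = w·75.7 + (1−w)·48.
Collecting terms: w·3.3 = (1−w)·25.
Hence w = 25/(3.3+25) = 25/28.3 = 0.883.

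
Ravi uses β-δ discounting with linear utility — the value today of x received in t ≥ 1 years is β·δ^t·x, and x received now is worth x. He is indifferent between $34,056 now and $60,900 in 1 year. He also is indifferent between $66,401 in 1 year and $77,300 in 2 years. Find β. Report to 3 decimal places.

β ≈ 0.651

Both payoffs in the second observation are in the future, so β drops out: δ^1·66401 = δ^2·77300 ⇒ δ = 66401/77300 = 0.85900.
Substituting δ into 34056 = β·δ·60900: β = 34056/(52313.336) ≈ 0.651.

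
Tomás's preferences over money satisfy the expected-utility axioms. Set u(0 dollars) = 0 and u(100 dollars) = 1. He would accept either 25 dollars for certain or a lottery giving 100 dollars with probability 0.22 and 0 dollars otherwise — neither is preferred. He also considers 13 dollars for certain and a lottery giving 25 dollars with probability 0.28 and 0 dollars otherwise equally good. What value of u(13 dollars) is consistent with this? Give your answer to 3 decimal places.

From the first indifference, u(25 dollars) = 0.22·u(100 dollars) + 0.78·u(0 dollars) = 0.22·1 + 0.78·0 = 0.22.
Then u(13 dollars) = 0.28·u(25 dollars) + 0.72·u(0 dollars) = 0.28·0.22 + 0.72·0.00 = 0.0616.

0.062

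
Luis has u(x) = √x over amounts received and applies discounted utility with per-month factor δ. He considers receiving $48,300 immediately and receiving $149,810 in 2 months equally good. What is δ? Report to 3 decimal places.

δ ≈ 0.754

Equating discounted utilities: u(48300) = δ^2·u(149810) ⇒ δ^2 = u(48300)/u(149810).
With u(x) = √x: δ^2 = √48300/√149810 = √(48300/149810) = 0.56781.
So δ = 0.56781^(1/2) ≈ 0.754.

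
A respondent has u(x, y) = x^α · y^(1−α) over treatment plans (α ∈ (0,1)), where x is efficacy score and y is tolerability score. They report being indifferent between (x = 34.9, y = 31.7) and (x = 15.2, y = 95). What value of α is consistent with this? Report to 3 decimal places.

α ≈ 0.569

Indifference: 34.9^α · 31.7^(1−α) = 15.2^α · 95^(1−α).
Taking logs: α·ln 34.9 + (1−α)·ln 31.7 = α·ln 15.2 + (1−α)·ln 95, i.e. α·0.831191 = (1−α)·1.097560.
With A = 0.831191 and B = 1.097560: α·A = (1−α)·B, so α = B/(A+B) = 1.097560/1.928751 ≈ 0.569.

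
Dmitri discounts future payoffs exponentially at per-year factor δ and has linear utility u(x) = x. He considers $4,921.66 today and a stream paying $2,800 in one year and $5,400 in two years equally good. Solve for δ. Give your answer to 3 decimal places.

The stream is worth 2800δ + 5400δ² today, so 2800δ + 5400δ² = 4921.66.
That is, 5400δ² + 2800δ − 4921.66 = 0, a quadratic in δ.
The positive root is δ = [−2800 + √(2800² + 4·5400·4921.66)] / (2·5400) = (−2800 + 10684.000)/10800 ≈ 0.730.

δ ≈ 0.730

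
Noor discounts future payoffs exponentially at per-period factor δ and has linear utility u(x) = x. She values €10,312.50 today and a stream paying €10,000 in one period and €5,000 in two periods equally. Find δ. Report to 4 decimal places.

Present value of the stream is 10000·δ + 5000·δ². Indifference gives 10000δ + 5000δ² = 10312.50.
Rearranged: 5000δ² + 10000δ − 10312.50 = 0.
The positive root is δ = [−10000 + √(10000² + 4·5000·10312.50)] / (2·5000) = (−10000 + 17500.000)/10000 ≈ 0.7500.

δ ≈ 0.7500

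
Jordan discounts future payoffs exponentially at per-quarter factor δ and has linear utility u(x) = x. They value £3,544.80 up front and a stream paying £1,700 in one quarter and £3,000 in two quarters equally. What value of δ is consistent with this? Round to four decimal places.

δ ≈ 0.8400

Present value of the stream is 1700·δ + 3000·δ². Indifference gives 1700δ + 3000δ² = 3544.80.
So 3000δ² + 1700δ − 3544.80 = 0.
δ = (−1700 + √(1700² + 4·3000·3544.80)) / (2·3000) = (−1700 + √45427600.00) / 6000 ≈ 0.8400.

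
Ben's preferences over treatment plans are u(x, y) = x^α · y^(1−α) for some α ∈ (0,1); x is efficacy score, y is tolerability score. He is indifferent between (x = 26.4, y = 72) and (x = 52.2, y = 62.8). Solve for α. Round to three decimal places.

α ≈ 0.167

The Cobb–Douglas utilities coincide, so 26.4^α·72^(1−α) = 52.2^α·62.8^(1−α).
(26.4/52.2)^α = (62.8/72)^(1−α); take logs: α·ln(26.4/52.2) = (1−α)·ln(62.8/72), i.e. α·-0.681718 = (1−α)·-0.136711.
So α/(1−α) = (-0.136711)/(-0.681718) = 0.200539, and α = 0.200539/1.200539 ≈ 0.167.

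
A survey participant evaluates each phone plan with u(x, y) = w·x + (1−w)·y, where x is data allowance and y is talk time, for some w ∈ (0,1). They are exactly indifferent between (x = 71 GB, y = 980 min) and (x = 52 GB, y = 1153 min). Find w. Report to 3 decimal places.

u(71,980) = u(52,1153) means w·71 + (1−w)·980 = w·52 + (1−w)·1153.
Rearranging, 19·w − 173·(1−w) = 0.
Hence w = 173/(19+173) = 173/192 = 0.901.

w = 0.901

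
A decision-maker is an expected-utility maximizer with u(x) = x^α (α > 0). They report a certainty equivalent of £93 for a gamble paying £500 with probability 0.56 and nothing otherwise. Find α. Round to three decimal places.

EU(lottery) = 0.56·500^α + 0.44·0 = 0.56·500^α.
Equating: 93^α = 0.56·500^α, i.e. 0.1860^α = 0.56.
Take logs: α = ln 0.56 / ln(93/500) ≈ 0.34472.

α ≈ 0.345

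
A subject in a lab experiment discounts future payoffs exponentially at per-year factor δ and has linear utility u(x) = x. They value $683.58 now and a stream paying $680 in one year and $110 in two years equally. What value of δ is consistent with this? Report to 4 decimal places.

The stream is worth 680δ + 110δ² today, so 680δ + 110δ² = 683.58.
Rearranged: 110δ² + 680δ − 683.58 = 0.
The positive root is δ = [−680 + √(680² + 4·110·683.58)] / (2·110) = (−680 + 873.599)/220 ≈ 0.8800.

δ ≈ 0.8800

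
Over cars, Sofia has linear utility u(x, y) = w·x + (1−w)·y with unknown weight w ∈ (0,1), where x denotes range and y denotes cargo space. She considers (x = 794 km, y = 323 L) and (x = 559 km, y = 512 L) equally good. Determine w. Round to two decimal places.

u(794,323) = u(559,512) means w·794 + (1−w)·323 = w·559 + (1−w)·512.
Rearranging, 235·w − 189·(1−w) = 0.
Hence w = 189/(235+189) = 189/424 = 0.45.

w = 0.45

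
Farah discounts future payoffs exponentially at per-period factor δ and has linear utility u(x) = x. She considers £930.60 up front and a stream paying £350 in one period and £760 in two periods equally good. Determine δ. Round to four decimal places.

δ ≈ 0.9000

Equating present values: 930.60 = 350δ + 760δ².
That is, 760δ² + 350δ − 930.60 = 0, a quadratic in δ.
The positive root is δ = [−350 + √(350² + 4·760·930.60)] / (2·760) = (−350 + 1718.000)/1520 ≈ 0.9000.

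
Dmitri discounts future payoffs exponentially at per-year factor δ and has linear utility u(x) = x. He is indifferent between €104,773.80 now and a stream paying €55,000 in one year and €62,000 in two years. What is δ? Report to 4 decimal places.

The stream is worth 55000δ + 62000δ² today, so 55000δ + 62000δ² = 104773.80.
That is, 62000δ² + 55000δ − 104773.80 = 0, a quadratic in δ.
δ = (−55000 + √(55000² + 4·62000·104773.80)) / (2·62000) = (−55000 + √29008902400.00) / 124000 ≈ 0.9300.

δ ≈ 0.9300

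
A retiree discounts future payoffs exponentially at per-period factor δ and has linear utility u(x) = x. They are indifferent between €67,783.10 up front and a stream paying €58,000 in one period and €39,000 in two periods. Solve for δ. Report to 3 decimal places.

δ ≈ 0.770

Present value of the stream is 58000·δ + 39000·δ². Indifference gives 58000δ + 39000δ² = 67783.10.
Rearranged: 39000δ² + 58000δ − 67783.10 = 0.
By the quadratic formula (taking the positive root), δ = (−58000 + √13938163600.00) / 78000 ≈ 0.770.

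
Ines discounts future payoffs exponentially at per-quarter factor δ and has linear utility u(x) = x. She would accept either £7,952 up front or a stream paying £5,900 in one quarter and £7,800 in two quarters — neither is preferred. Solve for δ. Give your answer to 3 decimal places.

δ ≈ 0.700

The stream is worth 5900δ + 7800δ² today, so 5900δ + 7800δ² = 7952.
Rearranged: 7800δ² + 5900δ − 7952 = 0.
The positive root is δ = [−5900 + √(5900² + 4·7800·7952)] / (2·7800) = (−5900 + 16820.000)/15600 ≈ 0.700.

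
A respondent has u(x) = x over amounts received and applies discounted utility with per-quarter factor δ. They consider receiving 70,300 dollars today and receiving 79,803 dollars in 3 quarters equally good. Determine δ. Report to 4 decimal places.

Indifference means u(70300) = δ^3 · u(79803), so δ^3 = u(70300)/u(79803).
With u(x) = x: δ^3 = 70300/79803 = 0.88092.
Hence δ = (0.88092)^(1/3) = 0.958618.

δ ≈ 0.9586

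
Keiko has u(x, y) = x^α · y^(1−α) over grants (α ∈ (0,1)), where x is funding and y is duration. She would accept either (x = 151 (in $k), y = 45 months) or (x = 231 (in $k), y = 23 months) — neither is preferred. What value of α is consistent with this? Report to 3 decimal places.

α ≈ 0.612

The Cobb–Douglas utilities coincide, so 151^α·45^(1−α) = 231^α·23^(1−α).
Rearrange to (151/231)^α = (23/45)^(1−α) and take logs: α·-0.425138 = (1−α)·-0.671168.
So α/(1−α) = (-0.671168)/(-0.425138) = 1.578706, and α = 1.578706/2.578706 ≈ 0.612.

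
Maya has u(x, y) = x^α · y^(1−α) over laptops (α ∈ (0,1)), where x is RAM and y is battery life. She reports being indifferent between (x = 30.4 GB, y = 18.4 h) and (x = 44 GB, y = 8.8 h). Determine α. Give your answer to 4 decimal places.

Indifference: 30.4^α · 18.4^(1−α) = 44^α · 8.8^(1−α).
Rearrange to (30.4/44)^α = (8.8/18.4)^(1−α) and take logs: α·-0.3697470 = (1−α)·-0.7375989.
Thus α·(-1.1073459) = -0.7375989, so α = -0.7375989/-1.1073459 ≈ 0.6661.

α ≈ 0.6661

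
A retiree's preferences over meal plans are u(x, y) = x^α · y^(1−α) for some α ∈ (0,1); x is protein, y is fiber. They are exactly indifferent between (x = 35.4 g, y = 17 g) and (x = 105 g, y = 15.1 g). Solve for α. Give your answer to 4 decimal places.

α ≈ 0.0983

Set the two utilities equal: 35.4^α·17^(1−α) = 105^α·15.1^(1−α).
Rearrange to (35.4/105)^α = (15.1/17)^(1−α) and take logs: α·-1.0872485 = (1−α)·-0.1185186.
With A = -1.0872485 and B = -0.1185186: α·A = (1−α)·B, so α = B/(A+B) = -0.1185186/-1.2057671 ≈ 0.0983.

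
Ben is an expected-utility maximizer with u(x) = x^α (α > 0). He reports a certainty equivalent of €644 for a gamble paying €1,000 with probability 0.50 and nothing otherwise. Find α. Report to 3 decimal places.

EU(lottery) = 0.50·1000^α + 0.50·0 = 0.50·1000^α.
Equating: 644^α = 0.50·1000^α, i.e. 0.6440^α = 0.50.
Taking logs: α·ln(644/1000) = ln(0.50), so α = -0.693147 / -0.440057 ≈ 1.575.

α ≈ 1.575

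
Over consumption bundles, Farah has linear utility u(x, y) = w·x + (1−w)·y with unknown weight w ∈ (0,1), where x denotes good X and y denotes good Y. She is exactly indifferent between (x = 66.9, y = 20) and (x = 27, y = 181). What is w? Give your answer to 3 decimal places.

Indifference: w·66.9 + (1−w)·20 = w·27 + (1−w)·181.
Rearranging, 39.9·w − 161·(1−w) = 0.
So w/(1−w) = 161/39.9 = 4.0351, giving w = 161/(39.9+161) = 0.801.

w = 0.801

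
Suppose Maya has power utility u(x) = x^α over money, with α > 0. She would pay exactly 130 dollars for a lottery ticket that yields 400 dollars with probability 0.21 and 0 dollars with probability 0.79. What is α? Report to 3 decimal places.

α ≈ 1.389

Since u(0) = 0, the lottery's EU is 0.21·400^α.
Indifference: 130^α = 0.21·400^α, so (130/400)^α = 0.21.
Take logs: α = ln 0.21 / ln(130/400) ≈ 1.38856.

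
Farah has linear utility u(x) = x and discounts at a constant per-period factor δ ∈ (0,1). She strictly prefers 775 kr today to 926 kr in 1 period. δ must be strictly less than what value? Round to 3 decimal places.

δ < 0.837

Comparing present values: 775 > δ·926.
Dividing through by 926 gives δ < 0.83693.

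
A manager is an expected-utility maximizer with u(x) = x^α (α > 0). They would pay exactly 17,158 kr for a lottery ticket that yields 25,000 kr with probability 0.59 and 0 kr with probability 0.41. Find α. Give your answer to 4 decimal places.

α ≈ 1.4017

Since u(0) = 0, the lottery's EU is 0.59·25000^α.
Indifference: 17158^α = 0.59·25000^α, so (17158/25000)^α = 0.59.
Take logs: α = ln 0.59 / ln(17158/25000) ≈ 1.401745.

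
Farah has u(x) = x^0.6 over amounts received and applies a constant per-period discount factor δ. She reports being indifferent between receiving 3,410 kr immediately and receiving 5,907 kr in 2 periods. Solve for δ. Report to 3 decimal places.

The payoff in 2 periods is discounted by δ^2, so u(3410) = δ^2·u(5907) and δ^2 = u(3410)/u(5907).
Since u(x) = x^0.6, δ^2 = (3410/5907)^0.6 = 0.57728^0.6 = 0.71917.
So δ = 0.71917^(1/2) ≈ 0.848.

δ ≈ 0.848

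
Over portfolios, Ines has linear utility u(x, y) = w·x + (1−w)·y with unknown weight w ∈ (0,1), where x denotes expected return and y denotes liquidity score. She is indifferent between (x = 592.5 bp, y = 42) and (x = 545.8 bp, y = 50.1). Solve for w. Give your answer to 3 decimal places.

w = 0.148

Equating utilities: w·592.5 + (1−w)·42 = w·545.8 + (1−w)·50.1.
Collecting terms: w·46.7 = (1−w)·8.1.
The marginal rate of substitution is 8.1/46.7, so w = 8.1/(46.7+8.1) = 0.148.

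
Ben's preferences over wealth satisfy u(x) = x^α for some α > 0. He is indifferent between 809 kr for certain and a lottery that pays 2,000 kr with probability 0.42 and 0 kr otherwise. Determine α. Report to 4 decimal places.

α ≈ 0.9585

The lottery's expected utility is 0.42·u(2000) + 0.58·u(0) = 0.42·2000^α (since u(0) = 0 for α > 0).
Indifference: 809^α = 0.42·2000^α, so (809/2000)^α = 0.42.
Taking logs: α·ln(809/2000) = ln(0.42), so α = -0.8675006 / -0.9051035 ≈ 0.9585.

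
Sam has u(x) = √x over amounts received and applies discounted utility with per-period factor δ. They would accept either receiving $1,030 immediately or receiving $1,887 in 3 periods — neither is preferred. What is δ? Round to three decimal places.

The payoff in 3 periods is discounted by δ^3, so u(1030) = δ^3·u(1887) and δ^3 = u(1030)/u(1887).
With u(x) = √x: δ^3 = √1030/√1887 = √(1030/1887) = 0.73881.
Taking the cube root: δ = 0.73881^(1/3) ≈ 0.904.

δ ≈ 0.904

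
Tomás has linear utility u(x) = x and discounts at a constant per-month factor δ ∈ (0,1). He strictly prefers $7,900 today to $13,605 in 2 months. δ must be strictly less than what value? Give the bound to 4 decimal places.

δ < 0.7620

Comparing present values: 7900 > δ^2·13605.
Hence δ^2 < 7900/13605 = 0.58067, and x ↦ x^(1/2) is increasing on (0,∞).
δ < 0.58067^(1/2) = 0.7620.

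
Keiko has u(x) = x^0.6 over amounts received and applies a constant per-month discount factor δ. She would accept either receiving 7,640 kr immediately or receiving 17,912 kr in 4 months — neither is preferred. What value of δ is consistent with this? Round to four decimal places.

δ ≈ 0.8800

Indifference means u(7640) = δ^4 · u(17912), so δ^4 = u(7640)/u(17912).
Since u(x) = x^0.6, δ^4 = (7640/17912)^0.6 = 0.42653^0.6 = 0.59975.
Hence δ = (0.59975)^(1/4) = 0.880020.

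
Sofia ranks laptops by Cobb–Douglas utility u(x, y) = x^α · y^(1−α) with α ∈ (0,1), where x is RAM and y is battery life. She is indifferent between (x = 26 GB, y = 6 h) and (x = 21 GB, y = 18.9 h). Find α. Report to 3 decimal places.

The Cobb–Douglas utilities coincide, so 26^α·6^(1−α) = 21^α·18.9^(1−α).
Rearrange to (26/21)^α = (18.9/6)^(1−α) and take logs: α·0.213574 = (1−α)·1.147402.
So α/(1−α) = (1.147402)/(0.213574) = 5.372386, and α = 5.372386/6.372386 ≈ 0.843.

α ≈ 0.843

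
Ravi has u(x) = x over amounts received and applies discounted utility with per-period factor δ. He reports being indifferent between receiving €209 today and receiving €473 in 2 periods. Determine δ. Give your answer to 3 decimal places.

δ ≈ 0.665

The payoff in 2 periods is discounted by δ^2, so u(209) = δ^2·u(473) and δ^2 = u(209)/u(473).
With u(x) = x: δ^2 = 209/473 = 0.44186.
Taking the square root: δ = 0.44186^(1/2) ≈ 0.665.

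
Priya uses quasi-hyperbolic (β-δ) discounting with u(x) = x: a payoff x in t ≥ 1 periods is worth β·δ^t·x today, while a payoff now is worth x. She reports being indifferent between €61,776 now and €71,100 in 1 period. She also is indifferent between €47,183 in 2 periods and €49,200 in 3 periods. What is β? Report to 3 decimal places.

Both payoffs in the second observation are in the future, so β drops out: δ^2·47183 = δ^3·49200 ⇒ δ = 47183/49200 = 0.95900.
Now use the now-vs-future pair: 61776 = β·δ·71100 gives β = 61776/(0.95900·71100) ≈ 0.906.

β ≈ 0.906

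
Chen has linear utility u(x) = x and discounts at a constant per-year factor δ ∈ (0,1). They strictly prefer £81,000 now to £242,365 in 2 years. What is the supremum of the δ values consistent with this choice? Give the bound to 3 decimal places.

Under u(x) = x this choice says 81000 > δ^2·242365.
So δ^2 < 81000/242365 = 0.33421; taking the square root of both positive sides preserves the inequality.
δ < 0.33421^(1/2) = 0.578.

δ < 0.578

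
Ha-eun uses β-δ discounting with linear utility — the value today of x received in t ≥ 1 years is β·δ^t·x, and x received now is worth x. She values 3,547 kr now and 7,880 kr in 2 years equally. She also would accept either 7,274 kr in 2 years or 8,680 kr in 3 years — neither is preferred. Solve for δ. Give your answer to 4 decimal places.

The second indifference involves only future payoffs, so β cancels: β·δ^2·7274 = β·δ^3·8680, giving δ = 7274/8680 = 0.83802.

δ ≈ 0.8380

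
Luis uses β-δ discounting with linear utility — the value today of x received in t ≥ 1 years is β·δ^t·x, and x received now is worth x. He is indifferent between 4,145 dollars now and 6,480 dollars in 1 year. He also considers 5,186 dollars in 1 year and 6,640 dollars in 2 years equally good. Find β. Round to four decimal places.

β ≈ 0.8190

Both payoffs in the second observation are in the future, so β drops out: δ^1·5186 = δ^2·6640 ⇒ δ = 5186/6640 = 0.78102.
Substituting δ into 4145 = β·δ·6480: β = 4145/(5061.036) ≈ 0.8190.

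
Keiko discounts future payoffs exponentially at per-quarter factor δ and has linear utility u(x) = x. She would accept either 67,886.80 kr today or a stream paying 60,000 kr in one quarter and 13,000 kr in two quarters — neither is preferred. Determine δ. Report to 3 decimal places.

Equating present values: 67886.80 = 60000δ + 13000δ².
Rearranged: 13000δ² + 60000δ − 67886.80 = 0.
The positive root is δ = [−60000 + √(60000² + 4·13000·67886.80)] / (2·13000) = (−60000 + 84440.000)/26000 ≈ 0.940.

δ ≈ 0.940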